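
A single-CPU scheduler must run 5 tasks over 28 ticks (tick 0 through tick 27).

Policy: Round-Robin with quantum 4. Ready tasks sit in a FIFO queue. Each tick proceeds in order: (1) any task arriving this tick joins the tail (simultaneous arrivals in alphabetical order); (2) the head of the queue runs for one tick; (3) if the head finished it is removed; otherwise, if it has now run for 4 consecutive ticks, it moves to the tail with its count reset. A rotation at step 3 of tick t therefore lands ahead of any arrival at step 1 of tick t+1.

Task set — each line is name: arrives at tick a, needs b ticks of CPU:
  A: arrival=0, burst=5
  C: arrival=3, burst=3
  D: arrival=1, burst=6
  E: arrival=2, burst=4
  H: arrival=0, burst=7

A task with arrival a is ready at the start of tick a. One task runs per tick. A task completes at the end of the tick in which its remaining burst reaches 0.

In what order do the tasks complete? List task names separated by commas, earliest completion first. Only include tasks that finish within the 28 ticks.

completion order = E, C, A, H, D

t=0: queue=[A,H] q_used=0 → run A
t=1: queue=[A,H,D] q_used=1 → run A
t=2: queue=[A,H,D,E] q_used=2 → run A
t=3: queue=[A,H,D,E,C] q_used=3 → run A
t=4: queue=[H,D,E,C,A] q_used=0 → run H
t=5: queue=[H,D,E,C,A] q_used=1 → run H
t=6: queue=[H,D,E,C,A] q_used=2 → run H
t=7: queue=[H,D,E,C,A] q_used=3 → run H
t=8: queue=[D,E,C,A,H] q_used=0 → run D
t=9: queue=[D,E,C,A,H] q_used=1 → run D
t=10: queue=[D,E,C,A,H] q_used=2 → run D
t=11: queue=[D,E,C,A,H] q_used=3 → run D
t=12: queue=[E,C,A,H,D] q_used=0 → run E
t=13: queue=[E,C,A,H,D] q_used=1 → run E
t=14: queue=[E,C,A,H,D] q_used=2 → run E
t=15: queue=[E,C,A,H,D] q_used=3 → run E
t=16: queue=[C,A,H,D] q_used=0 → run C
t=17: queue=[C,A,H,D] q_used=1 → run C
t=18: queue=[C,A,H,D] q_used=2 → run C
t=19: queue=[A,H,D] q_used=0 → run A
t=20: queue=[H,D] q_used=0 → run H
t=21: queue=[H,D] q_used=1 → run H
t=22: queue=[H,D] q_used=2 → run H
t=23: queue=[D] q_used=0 → run D
t=24: queue=[D] q_used=1 → run D
t=25: (idle)
t=26: (idle)
t=27: (idle)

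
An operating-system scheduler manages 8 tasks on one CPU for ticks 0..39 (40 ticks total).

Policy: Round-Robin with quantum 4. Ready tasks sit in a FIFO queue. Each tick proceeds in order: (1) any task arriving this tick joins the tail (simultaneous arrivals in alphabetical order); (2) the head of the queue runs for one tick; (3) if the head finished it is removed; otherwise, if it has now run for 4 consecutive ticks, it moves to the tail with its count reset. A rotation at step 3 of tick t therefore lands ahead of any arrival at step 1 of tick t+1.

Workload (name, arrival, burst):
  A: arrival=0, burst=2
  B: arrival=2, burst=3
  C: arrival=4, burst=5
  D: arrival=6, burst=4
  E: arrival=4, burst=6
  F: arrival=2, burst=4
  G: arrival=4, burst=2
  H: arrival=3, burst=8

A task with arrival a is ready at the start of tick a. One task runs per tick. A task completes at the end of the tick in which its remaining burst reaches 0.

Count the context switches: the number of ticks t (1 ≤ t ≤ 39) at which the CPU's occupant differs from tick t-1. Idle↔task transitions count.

t=0: queue=[A] q_used=0 → run A
t=1: queue=[A] q_used=1 → run A
t=2: queue=[B,F] q_used=0 → run B
t=3: queue=[B,F,H] q_used=1 → run B
t=4: queue=[B,F,H,C,E,G] q_used=2 → run B
t=5: queue=[F,H,C,E,G] q_used=0 → run F
t=6: queue=[F,H,C,E,G,D] q_used=1 → run F
t=7: queue=[F,H,C,E,G,D] q_used=2 → run F
t=8: queue=[F,H,C,E,G,D] q_used=3 → run F
t=9: queue=[H,C,E,G,D] q_used=0 → run H
t=10: queue=[H,C,E,G,D] q_used=1 → run H
t=11: queue=[H,C,E,G,D] q_used=2 → run H
t=12: queue=[H,C,E,G,D] q_used=3 → run H
t=13: queue=[C,E,G,D,H] q_used=0 → run C
t=14: queue=[C,E,G,D,H] q_used=1 → run C
t=15: queue=[C,E,G,D,H] q_used=2 → run C
t=16: queue=[C,E,G,D,H] q_used=3 → run C
t=17: queue=[E,G,D,H,C] q_used=0 → run E
t=18: queue=[E,G,D,H,C] q_used=1 → run E
t=19: queue=[E,G,D,H,C] q_used=2 → run E
t=20: queue=[E,G,D,H,C] q_used=3 → run E
t=21: queue=[G,D,H,C,E] q_used=0 → run G
t=22: queue=[G,D,H,C,E] q_used=1 → run G
t=23: queue=[D,H,C,E] q_used=0 → run D
t=24: queue=[D,H,C,E] q_used=1 → run D
t=25: queue=[D,H,C,E] q_used=2 → run D
t=26: queue=[D,H,C,E] q_used=3 → run D
t=27: queue=[H,C,E] q_used=0 → run H
t=28: queue=[H,C,E] q_used=1 → run H
t=29: queue=[H,C,E] q_used=2 → run H
t=30: queue=[H,C,E] q_used=3 → run H
t=31: queue=[C,E] q_used=0 → run C
t=32: queue=[E] q_used=0 → run E
t=33: queue=[E] q_used=1 → run E
t=34: (idle)
t=35: (idle)
t=36: (idle)
t=37: (idle)
t=38: (idle)
t=39: (idle)

context switches = 11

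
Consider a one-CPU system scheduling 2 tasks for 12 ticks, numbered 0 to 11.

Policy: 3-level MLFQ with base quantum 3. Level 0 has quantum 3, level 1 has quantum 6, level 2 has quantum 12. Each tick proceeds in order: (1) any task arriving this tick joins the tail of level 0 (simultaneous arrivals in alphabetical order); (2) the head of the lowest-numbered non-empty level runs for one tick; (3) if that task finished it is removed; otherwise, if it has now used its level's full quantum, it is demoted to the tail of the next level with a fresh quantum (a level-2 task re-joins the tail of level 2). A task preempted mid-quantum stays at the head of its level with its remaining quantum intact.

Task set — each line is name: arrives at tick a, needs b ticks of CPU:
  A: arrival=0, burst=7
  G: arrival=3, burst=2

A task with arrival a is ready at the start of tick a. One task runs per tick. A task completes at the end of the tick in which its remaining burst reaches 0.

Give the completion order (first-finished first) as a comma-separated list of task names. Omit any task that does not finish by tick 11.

completion order = G, A

t=0: L0/L1/L2 = A/-/- → run A
t=1: L0/L1/L2 = A/-/- → run A
t=2: L0/L1/L2 = A/-/- → run A
t=3: L0/L1/L2 = G/A/- → run G
t=4: L0/L1/L2 = G/A/- → run G
t=5: L0/L1/L2 = -/A/- → run A
t=6: L0/L1/L2 = -/A/- → run A
t=7: L0/L1/L2 = -/A/- → run A
t=8: L0/L1/L2 = -/A/- → run A
t=9: (idle)
t=10: (idle)
t=11: (idle)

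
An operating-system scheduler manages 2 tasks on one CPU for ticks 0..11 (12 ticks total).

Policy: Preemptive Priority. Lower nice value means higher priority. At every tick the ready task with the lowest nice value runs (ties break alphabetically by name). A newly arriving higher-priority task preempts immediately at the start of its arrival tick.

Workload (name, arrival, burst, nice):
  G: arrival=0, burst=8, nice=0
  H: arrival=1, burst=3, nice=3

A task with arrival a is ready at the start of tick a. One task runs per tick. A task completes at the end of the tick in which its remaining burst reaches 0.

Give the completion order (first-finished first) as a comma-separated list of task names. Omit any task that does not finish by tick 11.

t=0: ready={G} → run G
t=1: ready={G,H} → run G
t=2: ready={G,H} → run G
t=3: ready={G,H} → run G
t=4: ready={G,H} → run G
t=5: ready={G,H} → run G
t=6: ready={G,H} → run G
t=7: ready={G,H} → run G
t=8: ready={H} → run H
t=9: ready={H} → run H
t=10: ready={H} → run H
t=11: (idle)

completion order = G, H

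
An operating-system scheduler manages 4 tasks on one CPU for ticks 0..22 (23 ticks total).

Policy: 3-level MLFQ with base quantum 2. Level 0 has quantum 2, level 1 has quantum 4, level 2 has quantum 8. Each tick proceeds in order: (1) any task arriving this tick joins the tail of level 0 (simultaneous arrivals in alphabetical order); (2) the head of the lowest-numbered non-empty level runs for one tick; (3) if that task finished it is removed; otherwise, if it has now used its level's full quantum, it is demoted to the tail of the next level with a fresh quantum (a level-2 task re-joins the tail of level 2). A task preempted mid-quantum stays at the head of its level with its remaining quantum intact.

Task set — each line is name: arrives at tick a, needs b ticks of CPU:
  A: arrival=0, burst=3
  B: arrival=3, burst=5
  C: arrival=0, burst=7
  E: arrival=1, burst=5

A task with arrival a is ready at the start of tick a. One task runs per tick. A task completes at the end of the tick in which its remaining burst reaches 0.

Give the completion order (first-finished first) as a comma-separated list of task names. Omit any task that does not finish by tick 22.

completion order = A, E, B, C

t=0: L0/L1/L2 = AC/-/- → run A
t=1: L0/L1/L2 = ACE/-/- → run A
t=2: L0/L1/L2 = CE/A/- → run C
t=3: L0/L1/L2 = CEB/A/- → run C
t=4: L0/L1/L2 = EB/AC/- → run E
t=5: L0/L1/L2 = EB/AC/- → run E
t=6: L0/L1/L2 = B/ACE/- → run B
t=7: L0/L1/L2 = B/ACE/- → run B
t=8: L0/L1/L2 = -/ACEB/- → run A
t=9: L0/L1/L2 = -/CEB/- → run C
t=10: L0/L1/L2 = -/CEB/- → run C
t=11: L0/L1/L2 = -/CEB/- → run C
t=12: L0/L1/L2 = -/CEB/- → run C
t=13: L0/L1/L2 = -/EB/C → run E
t=14: L0/L1/L2 = -/EB/C → run E
t=15: L0/L1/L2 = -/EB/C → run E
t=16: L0/L1/L2 = -/B/C → run B
t=17: L0/L1/L2 = -/B/C → run B
t=18: L0/L1/L2 = -/B/C → run B
t=19: L0/L1/L2 = -/-/C → run C
t=20: (idle)
t=21: (idle)
t=22: (idle)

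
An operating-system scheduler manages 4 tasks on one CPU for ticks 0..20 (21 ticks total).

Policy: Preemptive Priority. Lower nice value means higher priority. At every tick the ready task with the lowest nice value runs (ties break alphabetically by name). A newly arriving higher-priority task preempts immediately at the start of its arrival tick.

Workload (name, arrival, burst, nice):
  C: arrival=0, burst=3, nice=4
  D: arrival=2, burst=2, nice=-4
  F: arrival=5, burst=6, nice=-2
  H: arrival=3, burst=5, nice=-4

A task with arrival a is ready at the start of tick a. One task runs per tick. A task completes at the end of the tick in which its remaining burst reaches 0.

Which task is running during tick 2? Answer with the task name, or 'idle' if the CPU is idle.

running at tick 2 = D

t=0: ready={C} → run C
t=1: ready={C} → run C
t=2: ready={C,D} → run D
t=3: ready={C,D,H} → run D
t=4: ready={C,H} → run H
t=5: ready={C,F,H} → run H
t=6: ready={C,F,H} → run H
t=7: ready={C,F,H} → run H
t=8: ready={C,F,H} → run H
t=9: ready={C,F} → run F
t=10: ready={C,F} → run F
t=11: ready={C,F} → run F
t=12: ready={C,F} → run F
t=13: ready={C,F} → run F
t=14: ready={C,F} → run F
t=15: ready={C} → run C
t=16: (idle)
t=17: (idle)
t=18: (idle)
t=19: (idle)
t=20: (idle)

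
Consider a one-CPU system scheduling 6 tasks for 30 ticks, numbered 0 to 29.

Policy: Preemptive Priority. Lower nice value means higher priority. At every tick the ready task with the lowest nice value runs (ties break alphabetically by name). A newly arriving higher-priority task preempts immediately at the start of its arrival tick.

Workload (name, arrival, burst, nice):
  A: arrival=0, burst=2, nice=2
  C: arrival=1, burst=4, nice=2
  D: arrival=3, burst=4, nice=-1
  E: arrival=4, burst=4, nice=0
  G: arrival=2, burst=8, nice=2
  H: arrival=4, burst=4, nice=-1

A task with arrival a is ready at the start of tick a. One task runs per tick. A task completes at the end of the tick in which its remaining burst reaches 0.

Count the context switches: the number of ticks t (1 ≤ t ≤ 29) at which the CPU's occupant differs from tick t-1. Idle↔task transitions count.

t=0: ready={A} → run A
t=1: ready={A,C} → run A
t=2: ready={C,G} → run C
t=3: ready={C,D,G} → run D
t=4: ready={C,D,E,G,H} → run D
t=5: ready={C,D,E,G,H} → run D
t=6: ready={C,D,E,G,H} → run D
t=7: ready={C,E,G,H} → run H
t=8: ready={C,E,G,H} → run H
t=9: ready={C,E,G,H} → run H
t=10: ready={C,E,G,H} → run H
t=11: ready={C,E,G} → run E
t=12: ready={C,E,G} → run E
t=13: ready={C,E,G} → run E
t=14: ready={C,E,G} → run E
t=15: ready={C,G} → run C
t=16: ready={C,G} → run C
t=17: ready={C,G} → run C
t=18: ready={G} → run G
t=19: ready={G} → run G
t=20: ready={G} → run G
t=21: ready={G} → run G
t=22: ready={G} → run G
t=23: ready={G} → run G
t=24: ready={G} → run G
t=25: ready={G} → run G
t=26: (idle)
t=27: (idle)
t=28: (idle)
t=29: (idle)

context switches = 7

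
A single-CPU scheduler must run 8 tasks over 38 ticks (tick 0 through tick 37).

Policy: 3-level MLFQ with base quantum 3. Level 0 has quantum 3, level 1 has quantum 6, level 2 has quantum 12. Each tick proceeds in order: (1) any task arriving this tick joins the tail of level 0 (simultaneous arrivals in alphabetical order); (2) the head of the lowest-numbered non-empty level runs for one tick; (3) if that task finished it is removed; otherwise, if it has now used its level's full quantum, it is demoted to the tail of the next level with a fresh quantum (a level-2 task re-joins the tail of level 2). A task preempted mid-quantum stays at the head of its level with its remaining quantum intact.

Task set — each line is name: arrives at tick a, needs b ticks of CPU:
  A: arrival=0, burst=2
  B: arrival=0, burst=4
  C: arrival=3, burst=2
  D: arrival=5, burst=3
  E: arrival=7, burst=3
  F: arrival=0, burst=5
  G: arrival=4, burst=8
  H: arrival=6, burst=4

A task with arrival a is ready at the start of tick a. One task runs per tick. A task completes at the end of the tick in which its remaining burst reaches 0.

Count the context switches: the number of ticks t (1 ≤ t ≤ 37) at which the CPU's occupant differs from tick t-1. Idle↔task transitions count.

t=0: L0/L1/L2 = ABF/-/- → run A
t=1: L0/L1/L2 = ABF/-/- → run A
t=2: L0/L1/L2 = BF/-/- → run B
t=3: L0/L1/L2 = BFC/-/- → run B
t=4: L0/L1/L2 = BFCG/-/- → run B
t=5: L0/L1/L2 = FCGD/B/- → run F
t=6: L0/L1/L2 = FCGDH/B/- → run F
t=7: L0/L1/L2 = FCGDHE/B/- → run F
t=8: L0/L1/L2 = CGDHE/BF/- → run C
t=9: L0/L1/L2 = CGDHE/BF/- → run C
t=10: L0/L1/L2 = GDHE/BF/- → run G
t=11: L0/L1/L2 = GDHE/BF/- → run G
t=12: L0/L1/L2 = GDHE/BF/- → run G
t=13: L0/L1/L2 = DHE/BFG/- → run D
t=14: L0/L1/L2 = DHE/BFG/- → run D
t=15: L0/L1/L2 = DHE/BFG/- → run D
t=16: L0/L1/L2 = HE/BFG/- → run H
t=17: L0/L1/L2 = HE/BFG/- → run H
t=18: L0/L1/L2 = HE/BFG/- → run H
t=19: L0/L1/L2 = E/BFGH/- → run E
t=20: L0/L1/L2 = E/BFGH/- → run E
t=21: L0/L1/L2 = E/BFGH/- → run E
t=22: L0/L1/L2 = -/BFGH/- → run B
t=23: L0/L1/L2 = -/FGH/- → run F
t=24: L0/L1/L2 = -/FGH/- → run F
t=25: L0/L1/L2 = -/GH/- → run G
t=26: L0/L1/L2 = -/GH/- → run G
t=27: L0/L1/L2 = -/GH/- → run G
t=28: L0/L1/L2 = -/GH/- → run G
t=29: L0/L1/L2 = -/GH/- → run G
t=30: L0/L1/L2 = -/H/- → run H
t=31: (idle)
t=32: (idle)
t=33: (idle)
t=34: (idle)
t=35: (idle)
t=36: (idle)
t=37: (idle)

context switches = 12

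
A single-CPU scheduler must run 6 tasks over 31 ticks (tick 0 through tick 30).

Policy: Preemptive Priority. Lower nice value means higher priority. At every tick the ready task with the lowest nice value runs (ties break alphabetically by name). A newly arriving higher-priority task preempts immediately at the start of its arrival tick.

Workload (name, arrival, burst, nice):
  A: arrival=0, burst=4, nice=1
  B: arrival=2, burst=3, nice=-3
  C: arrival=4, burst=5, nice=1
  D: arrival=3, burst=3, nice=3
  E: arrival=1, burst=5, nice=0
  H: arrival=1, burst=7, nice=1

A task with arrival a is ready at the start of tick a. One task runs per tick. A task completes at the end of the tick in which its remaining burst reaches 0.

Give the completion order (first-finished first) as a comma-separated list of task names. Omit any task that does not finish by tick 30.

completion order = B, E, A, C, H, D

t=0: ready={A} → run A
t=1: ready={A,E,H} → run E
t=2: ready={A,B,E,H} → run B
t=3: ready={A,B,D,E,H} → run B
t=4: ready={A,B,C,D,E,H} → run B
t=5: ready={A,C,D,E,H} → run E
t=6: ready={A,C,D,E,H} → run E
t=7: ready={A,C,D,E,H} → run E
t=8: ready={A,C,D,E,H} → run E
t=9: ready={A,C,D,H} → run A
t=10: ready={A,C,D,H} → run A
t=11: ready={A,C,D,H} → run A
t=12: ready={C,D,H} → run C
t=13: ready={C,D,H} → run C
t=14: ready={C,D,H} → run C
t=15: ready={C,D,H} → run C
t=16: ready={C,D,H} → run C
t=17: ready={D,H} → run H
t=18: ready={D,H} → run H
t=19: ready={D,H} → run H
t=20: ready={D,H} → run H
t=21: ready={D,H} → run H
t=22: ready={D,H} → run H
t=23: ready={D,H} → run H
t=24: ready={D} → run D
t=25: ready={D} → run D
t=26: ready={D} → run D
t=27: (idle)
t=28: (idle)
t=29: (idle)
t=30: (idle)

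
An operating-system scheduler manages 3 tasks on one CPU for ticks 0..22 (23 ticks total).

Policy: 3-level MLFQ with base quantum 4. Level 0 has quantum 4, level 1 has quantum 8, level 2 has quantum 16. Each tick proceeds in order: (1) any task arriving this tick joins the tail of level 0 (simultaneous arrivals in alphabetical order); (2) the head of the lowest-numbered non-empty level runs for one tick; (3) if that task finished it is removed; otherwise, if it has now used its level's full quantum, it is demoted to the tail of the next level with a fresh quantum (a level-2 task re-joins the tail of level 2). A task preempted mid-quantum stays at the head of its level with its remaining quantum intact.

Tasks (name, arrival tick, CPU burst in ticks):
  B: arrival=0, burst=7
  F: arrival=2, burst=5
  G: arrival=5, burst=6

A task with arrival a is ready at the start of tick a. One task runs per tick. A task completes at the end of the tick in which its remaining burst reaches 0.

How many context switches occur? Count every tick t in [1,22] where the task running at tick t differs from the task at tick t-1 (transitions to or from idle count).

t=0: L0/L1/L2 = B/-/- → run B
t=1: L0/L1/L2 = B/-/- → run B
t=2: L0/L1/L2 = BF/-/- → run B
t=3: L0/L1/L2 = BF/-/- → run B
t=4: L0/L1/L2 = F/B/- → run F
t=5: L0/L1/L2 = FG/B/- → run F
t=6: L0/L1/L2 = FG/B/- → run F
t=7: L0/L1/L2 = FG/B/- → run F
t=8: L0/L1/L2 = G/BF/- → run G
t=9: L0/L1/L2 = G/BF/- → run G
t=10: L0/L1/L2 = G/BF/- → run G
t=11: L0/L1/L2 = G/BF/- → run G
t=12: L0/L1/L2 = -/BFG/- → run B
t=13: L0/L1/L2 = -/BFG/- → run B
t=14: L0/L1/L2 = -/BFG/- → run B
t=15: L0/L1/L2 = -/FG/- → run F
t=16: L0/L1/L2 = -/G/- → run G
t=17: L0/L1/L2 = -/G/- → run G
t=18: (idle)
t=19: (idle)
t=20: (idle)
t=21: (idle)
t=22: (idle)

context switches = 6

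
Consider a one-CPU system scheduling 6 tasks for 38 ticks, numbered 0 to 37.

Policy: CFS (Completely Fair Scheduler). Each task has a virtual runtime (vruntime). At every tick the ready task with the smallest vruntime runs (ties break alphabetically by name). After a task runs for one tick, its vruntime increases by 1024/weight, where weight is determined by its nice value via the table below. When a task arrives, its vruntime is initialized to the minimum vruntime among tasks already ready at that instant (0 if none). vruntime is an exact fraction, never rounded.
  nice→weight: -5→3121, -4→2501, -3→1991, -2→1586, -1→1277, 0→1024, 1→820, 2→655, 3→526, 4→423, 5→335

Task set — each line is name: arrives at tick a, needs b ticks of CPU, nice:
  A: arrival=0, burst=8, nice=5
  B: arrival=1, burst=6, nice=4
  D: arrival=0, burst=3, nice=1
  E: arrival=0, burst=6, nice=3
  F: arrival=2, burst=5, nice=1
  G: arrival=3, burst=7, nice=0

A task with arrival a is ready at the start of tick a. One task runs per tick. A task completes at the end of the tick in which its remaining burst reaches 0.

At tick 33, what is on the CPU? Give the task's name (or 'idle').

t=0: vr[A=0 D=0 E=0] → run A
t=1: vr[A=1024/335 B=0 D=0 E=0] → run B
t=2: vr[A=1024/335 B=1024/423 D=0 E=0 F=0] → run D
t=3: vr[A=1024/335 B=1024/423 D=256/205 E=0 F=0 G=0] → run E
t=4: vr[A=1024/335 B=1024/423 D=256/205 E=512/263 F=0 G=0] → run F
t=5: vr[A=1024/335 B=1024/423 D=256/205 E=512/263 F=256/205 G=0] → run G
t=6: vr[A=1024/335 B=1024/423 D=256/205 E=512/263 F=256/205 G=1] → run G
t=7: vr[A=1024/335 B=1024/423 D=256/205 E=512/263 F=256/205 G=2] → run D
t=8: vr[A=1024/335 B=1024/423 D=512/205 E=512/263 F=256/205 G=2] → run F
t=9: vr[A=1024/335 B=1024/423 D=512/205 E=512/263 F=512/205 G=2] → run E
t=10: vr[A=1024/335 B=1024/423 D=512/205 E=1024/263 F=512/205 G=2] → run G
t=11: vr[A=1024/335 B=1024/423 D=512/205 E=1024/263 F=512/205 G=3] → run B
t=12: vr[A=1024/335 B=2048/423 D=512/205 E=1024/263 F=512/205 G=3] → run D
t=13: vr[A=1024/335 B=2048/423 E=1024/263 F=512/205 G=3] → run F
t=14: vr[A=1024/335 B=2048/423 E=1024/263 F=768/205 G=3] → run G
t=15: vr[A=1024/335 B=2048/423 E=1024/263 F=768/205 G=4] → run A
t=16: vr[A=2048/335 B=2048/423 E=1024/263 F=768/205 G=4] → run F
t=17: vr[A=2048/335 B=2048/423 E=1024/263 F=1024/205 G=4] → run E
t=18: vr[A=2048/335 B=2048/423 E=1536/263 F=1024/205 G=4] → run G
t=19: vr[A=2048/335 B=2048/423 E=1536/263 F=1024/205 G=5] → run B
t=20: vr[A=2048/335 B=1024/141 E=1536/263 F=1024/205 G=5] → run F
t=21: vr[A=2048/335 B=1024/141 E=1536/263 G=5] → run G
t=22: vr[A=2048/335 B=1024/141 E=1536/263 G=6] → run E
t=23: vr[A=2048/335 B=1024/141 E=2048/263 G=6] → run G
t=24: vr[A=2048/335 B=1024/141 E=2048/263] → run A
t=25: vr[A=3072/335 B=1024/141 E=2048/263] → run B
t=26: vr[A=3072/335 B=4096/423 E=2048/263] → run E
t=27: vr[A=3072/335 B=4096/423 E=2560/263] → run A
t=28: vr[A=4096/335 B=4096/423 E=2560/263] → run B
t=29: vr[A=4096/335 B=5120/423 E=2560/263] → run E
t=30: vr[A=4096/335 B=5120/423] → run B
t=31: vr[A=4096/335] → run A
t=32: vr[A=1024/67] → run A
t=33: vr[A=6144/335] → run A
t=34: vr[A=7168/335] → run A
t=35: (idle)
t=36: (idle)
t=37: (idle)

running at tick 33 = A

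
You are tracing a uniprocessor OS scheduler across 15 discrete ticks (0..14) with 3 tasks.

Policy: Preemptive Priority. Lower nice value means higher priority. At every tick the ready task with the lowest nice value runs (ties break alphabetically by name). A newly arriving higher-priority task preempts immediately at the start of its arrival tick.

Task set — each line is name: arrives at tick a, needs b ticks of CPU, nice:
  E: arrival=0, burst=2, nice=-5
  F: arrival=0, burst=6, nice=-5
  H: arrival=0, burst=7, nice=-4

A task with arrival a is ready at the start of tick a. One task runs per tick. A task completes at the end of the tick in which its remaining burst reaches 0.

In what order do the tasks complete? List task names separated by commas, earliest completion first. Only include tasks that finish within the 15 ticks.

completion order = E, F, H

t=0: ready={E,F,H} → run E
t=1: ready={E,F,H} → run E
t=2: ready={F,H} → run F
t=3: ready={F,H} → run F
t=4: ready={F,H} → run F
t=5: ready={F,H} → run F
t=6: ready={F,H} → run F
t=7: ready={F,H} → run F
t=8: ready={H} → run H
t=9: ready={H} → run H
t=10: ready={H} → run H
t=11: ready={H} → run H
t=12: ready={H} → run H
t=13: ready={H} → run H
t=14: ready={H} → run H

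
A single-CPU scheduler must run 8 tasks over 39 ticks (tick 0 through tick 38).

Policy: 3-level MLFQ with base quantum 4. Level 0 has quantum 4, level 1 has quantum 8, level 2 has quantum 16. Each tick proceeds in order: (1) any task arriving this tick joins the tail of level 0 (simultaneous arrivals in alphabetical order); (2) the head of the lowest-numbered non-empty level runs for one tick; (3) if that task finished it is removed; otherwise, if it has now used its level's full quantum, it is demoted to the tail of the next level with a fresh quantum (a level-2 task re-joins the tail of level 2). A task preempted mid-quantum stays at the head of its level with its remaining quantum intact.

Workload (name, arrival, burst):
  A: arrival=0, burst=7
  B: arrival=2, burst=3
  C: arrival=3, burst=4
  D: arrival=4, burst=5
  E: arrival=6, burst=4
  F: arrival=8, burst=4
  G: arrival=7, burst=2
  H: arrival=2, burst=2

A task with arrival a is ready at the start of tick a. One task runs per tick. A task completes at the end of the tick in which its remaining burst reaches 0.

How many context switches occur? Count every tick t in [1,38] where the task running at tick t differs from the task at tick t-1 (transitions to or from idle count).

t=0: L0/L1/L2 = A/-/- → run A
t=1: L0/L1/L2 = A/-/- → run A
t=2: L0/L1/L2 = ABH/-/- → run A
t=3: L0/L1/L2 = ABHC/-/- → run A
t=4: L0/L1/L2 = BHCD/A/- → run B
t=5: L0/L1/L2 = BHCD/A/- → run B
t=6: L0/L1/L2 = BHCDE/A/- → run B
t=7: L0/L1/L2 = HCDEG/A/- → run H
t=8: L0/L1/L2 = HCDEGF/A/- → run H
t=9: L0/L1/L2 = CDEGF/A/- → run C
t=10: L0/L1/L2 = CDEGF/A/- → run C
t=11: L0/L1/L2 = CDEGF/A/- → run C
t=12: L0/L1/L2 = CDEGF/A/- → run C
t=13: L0/L1/L2 = DEGF/A/- → run D
t=14: L0/L1/L2 = DEGF/A/- → run D
t=15: L0/L1/L2 = DEGF/A/- → run D
t=16: L0/L1/L2 = DEGF/A/- → run D
t=17: L0/L1/L2 = EGF/AD/- → run E
t=18: L0/L1/L2 = EGF/AD/- → run E
t=19: L0/L1/L2 = EGF/AD/- → run E
t=20: L0/L1/L2 = EGF/AD/- → run E
t=21: L0/L1/L2 = GF/AD/- → run G
t=22: L0/L1/L2 = GF/AD/- → run G
t=23: L0/L1/L2 = F/AD/- → run F
t=24: L0/L1/L2 = F/AD/- → run F
t=25: L0/L1/L2 = F/AD/- → run F
t=26: L0/L1/L2 = F/AD/- → run F
t=27: L0/L1/L2 = -/AD/- → run A
t=28: L0/L1/L2 = -/AD/- → run A
t=29: L0/L1/L2 = -/AD/- → run A
t=30: L0/L1/L2 = -/D/- → run D
t=31: (idle)
t=32: (idle)
t=33: (idle)
t=34: (idle)
t=35: (idle)
t=36: (idle)
t=37: (idle)
t=38: (idle)

context switches = 10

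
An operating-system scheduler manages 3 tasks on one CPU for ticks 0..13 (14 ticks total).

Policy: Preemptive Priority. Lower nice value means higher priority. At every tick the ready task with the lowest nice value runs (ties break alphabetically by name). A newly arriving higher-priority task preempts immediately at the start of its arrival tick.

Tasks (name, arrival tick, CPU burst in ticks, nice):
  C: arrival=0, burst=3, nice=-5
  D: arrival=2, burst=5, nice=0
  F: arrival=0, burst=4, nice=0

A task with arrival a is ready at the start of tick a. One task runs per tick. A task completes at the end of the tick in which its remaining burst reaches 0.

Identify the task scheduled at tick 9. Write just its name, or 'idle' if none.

running at tick 9 = F

t=0: ready={C,F} → run C
t=1: ready={C,F} → run C
t=2: ready={C,D,F} → run C
t=3: ready={D,F} → run D
t=4: ready={D,F} → run D
t=5: ready={D,F} → run D
t=6: ready={D,F} → run D
t=7: ready={D,F} → run D
t=8: ready={F} → run F
t=9: ready={F} → run F
t=10: ready={F} → run F
t=11: ready={F} → run F
t=12: (idle)
t=13: (idle)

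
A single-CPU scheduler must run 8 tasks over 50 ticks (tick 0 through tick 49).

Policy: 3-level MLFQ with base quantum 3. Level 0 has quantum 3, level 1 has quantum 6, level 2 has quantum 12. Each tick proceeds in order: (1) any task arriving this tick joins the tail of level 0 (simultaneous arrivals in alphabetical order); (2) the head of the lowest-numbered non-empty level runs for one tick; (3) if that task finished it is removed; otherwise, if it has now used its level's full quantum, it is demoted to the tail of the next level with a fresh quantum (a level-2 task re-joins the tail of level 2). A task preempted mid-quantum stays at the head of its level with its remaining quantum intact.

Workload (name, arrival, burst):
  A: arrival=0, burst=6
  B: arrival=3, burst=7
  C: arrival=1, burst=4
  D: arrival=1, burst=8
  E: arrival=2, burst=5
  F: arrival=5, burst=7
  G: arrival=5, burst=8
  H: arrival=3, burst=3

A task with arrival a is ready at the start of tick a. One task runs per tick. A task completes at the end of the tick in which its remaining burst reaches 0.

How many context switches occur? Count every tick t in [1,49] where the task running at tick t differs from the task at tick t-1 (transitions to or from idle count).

t=0: L0/L1/L2 = A/-/- → run A
t=1: L0/L1/L2 = ACD/-/- → run A
t=2: L0/L1/L2 = ACDE/-/- → run A
t=3: L0/L1/L2 = CDEBH/A/- → run C
t=4: L0/L1/L2 = CDEBH/A/- → run C
t=5: L0/L1/L2 = CDEBHFG/A/- → run C
t=6: L0/L1/L2 = DEBHFG/AC/- → run D
t=7: L0/L1/L2 = DEBHFG/AC/- → run D
t=8: L0/L1/L2 = DEBHFG/AC/- → run D
t=9: L0/L1/L2 = EBHFG/ACD/- → run E
t=10: L0/L1/L2 = EBHFG/ACD/- → run E
t=11: L0/L1/L2 = EBHFG/ACD/- → run E
t=12: L0/L1/L2 = BHFG/ACDE/- → run B
t=13: L0/L1/L2 = BHFG/ACDE/- → run B
t=14: L0/L1/L2 = BHFG/ACDE/- → run B
t=15: L0/L1/L2 = HFG/ACDEB/- → run H
t=16: L0/L1/L2 = HFG/ACDEB/- → run H
t=17: L0/L1/L2 = HFG/ACDEB/- → run H
t=18: L0/L1/L2 = FG/ACDEB/- → run F
t=19: L0/L1/L2 = FG/ACDEB/- → run F
t=20: L0/L1/L2 = FG/ACDEB/- → run F
t=21: L0/L1/L2 = G/ACDEBF/- → run G
t=22: L0/L1/L2 = G/ACDEBF/- → run G
t=23: L0/L1/L2 = G/ACDEBF/- → run G
t=24: L0/L1/L2 = -/ACDEBFG/- → run A
t=25: L0/L1/L2 = -/ACDEBFG/- → run A
t=26: L0/L1/L2 = -/ACDEBFG/- → run A
t=27: L0/L1/L2 = -/CDEBFG/- → run C
t=28: L0/L1/L2 = -/DEBFG/- → run D
t=29: L0/L1/L2 = -/DEBFG/- → run D
t=30: L0/L1/L2 = -/DEBFG/- → run D
t=31: L0/L1/L2 = -/DEBFG/- → run D
t=32: L0/L1/L2 = -/DEBFG/- → run D
t=33: L0/L1/L2 = -/EBFG/- → run E
t=34: L0/L1/L2 = -/EBFG/- → run E
t=35: L0/L1/L2 = -/BFG/- → run B
t=36: L0/L1/L2 = -/BFG/- → run B
t=37: L0/L1/L2 = -/BFG/- → run B
t=38: L0/L1/L2 = -/BFG/- → run B
t=39: L0/L1/L2 = -/FG/- → run F
t=40: L0/L1/L2 = -/FG/- → run F
t=41: L0/L1/L2 = -/FG/- → run F
t=42: L0/L1/L2 = -/FG/- → run F
t=43: L0/L1/L2 = -/G/- → run G
t=44: L0/L1/L2 = -/G/- → run G
t=45: L0/L1/L2 = -/G/- → run G
t=46: L0/L1/L2 = -/G/- → run G
t=47: L0/L1/L2 = -/G/- → run G
t=48: (idle)
t=49: (idle)

context switches = 15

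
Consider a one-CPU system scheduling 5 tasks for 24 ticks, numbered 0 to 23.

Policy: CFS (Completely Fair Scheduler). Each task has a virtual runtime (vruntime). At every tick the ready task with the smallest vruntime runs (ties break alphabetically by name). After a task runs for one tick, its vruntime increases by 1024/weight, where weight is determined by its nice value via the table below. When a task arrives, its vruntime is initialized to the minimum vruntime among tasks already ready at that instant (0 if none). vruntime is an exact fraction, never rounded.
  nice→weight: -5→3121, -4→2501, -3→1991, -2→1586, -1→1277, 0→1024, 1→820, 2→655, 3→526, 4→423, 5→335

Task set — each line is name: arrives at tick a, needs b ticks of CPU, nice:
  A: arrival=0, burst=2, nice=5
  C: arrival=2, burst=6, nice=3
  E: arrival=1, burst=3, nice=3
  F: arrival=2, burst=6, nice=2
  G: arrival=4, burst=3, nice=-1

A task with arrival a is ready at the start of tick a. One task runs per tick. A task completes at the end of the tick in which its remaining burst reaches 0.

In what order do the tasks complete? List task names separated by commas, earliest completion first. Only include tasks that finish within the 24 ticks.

t=0: vr[A=0] → run A
t=1: vr[A=1024/335 E=1024/335] → run A
t=2: vr[C=1024/335 E=1024/335 F=1024/335] → run C
t=3: vr[C=440832/88105 E=1024/335 F=1024/335] → run E
t=4: vr[C=440832/88105 E=440832/88105 F=1024/335 G=1024/335] → run F
t=5: vr[C=440832/88105 E=440832/88105 F=202752/43885 G=1024/335] → run G
t=6: vr[C=440832/88105 E=440832/88105 F=202752/43885 G=1650688/427795] → run G
t=7: vr[C=440832/88105 E=440832/88105 F=202752/43885 G=1993728/427795] → run F
t=8: vr[C=440832/88105 E=440832/88105 F=54272/8777 G=1993728/427795] → run G
t=9: vr[C=440832/88105 E=440832/88105 F=54272/8777] → run C
t=10: vr[C=612352/88105 E=440832/88105 F=54272/8777] → run E
t=11: vr[C=612352/88105 E=612352/88105 F=54272/8777] → run F
t=12: vr[C=612352/88105 E=612352/88105 F=339968/43885] → run C
t=13: vr[C=783872/88105 E=612352/88105 F=339968/43885] → run E
t=14: vr[C=783872/88105 F=339968/43885] → run F
t=15: vr[C=783872/88105 F=408576/43885] → run C
t=16: vr[C=955392/88105 F=408576/43885] → run F
t=17: vr[C=955392/88105 F=477184/43885] → run C
t=18: vr[C=1126912/88105 F=477184/43885] → run F
t=19: vr[C=1126912/88105] → run C
t=20: (idle)
t=21: (idle)
t=22: (idle)
t=23: (idle)

completion order = A, G, E, F, C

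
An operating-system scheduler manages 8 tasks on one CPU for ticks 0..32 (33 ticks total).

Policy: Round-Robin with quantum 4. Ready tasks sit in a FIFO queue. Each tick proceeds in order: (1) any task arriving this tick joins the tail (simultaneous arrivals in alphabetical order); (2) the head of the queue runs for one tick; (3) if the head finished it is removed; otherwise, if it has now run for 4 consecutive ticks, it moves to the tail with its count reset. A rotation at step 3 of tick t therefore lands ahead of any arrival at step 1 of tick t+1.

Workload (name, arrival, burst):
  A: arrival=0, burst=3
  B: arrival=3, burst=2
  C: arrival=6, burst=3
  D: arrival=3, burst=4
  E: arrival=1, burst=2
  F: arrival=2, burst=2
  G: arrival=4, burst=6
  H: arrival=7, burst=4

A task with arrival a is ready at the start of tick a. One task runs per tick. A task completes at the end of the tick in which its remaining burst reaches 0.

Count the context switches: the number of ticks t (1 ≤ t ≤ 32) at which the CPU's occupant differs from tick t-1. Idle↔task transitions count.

t=0: queue=[A] q_used=0 → run A
t=1: queue=[A,E] q_used=1 → run A
t=2: queue=[A,E,F] q_used=2 → run A
t=3: queue=[E,F,B,D] q_used=0 → run E
t=4: queue=[E,F,B,D,G] q_used=1 → run E
t=5: queue=[F,B,D,G] q_used=0 → run F
t=6: queue=[F,B,D,G,C] q_used=1 → run F
t=7: queue=[B,D,G,C,H] q_used=0 → run B
t=8: queue=[B,D,G,C,H] q_used=1 → run B
t=9: queue=[D,G,C,H] q_used=0 → run D
t=10: queue=[D,G,C,H] q_used=1 → run D
t=11: queue=[D,G,C,H] q_used=2 → run D
t=12: queue=[D,G,C,H] q_used=3 → run D
t=13: queue=[G,C,H] q_used=0 → run G
t=14: queue=[G,C,H] q_used=1 → run G
t=15: queue=[G,C,H] q_used=2 → run G
t=16: queue=[G,C,H] q_used=3 → run G
t=17: queue=[C,H,G] q_used=0 → run C
t=18: queue=[C,H,G] q_used=1 → run C
t=19: queue=[C,H,G] q_used=2 → run C
t=20: queue=[H,G] q_used=0 → run H
t=21: queue=[H,G] q_used=1 → run H
t=22: queue=[H,G] q_used=2 → run H
t=23: queue=[H,G] q_used=3 → run H
t=24: queue=[G] q_used=0 → run G
t=25: queue=[G] q_used=1 → run G
t=26: (idle)
t=27: (idle)
t=28: (idle)
t=29: (idle)
t=30: (idle)
t=31: (idle)
t=32: (idle)

context switches = 9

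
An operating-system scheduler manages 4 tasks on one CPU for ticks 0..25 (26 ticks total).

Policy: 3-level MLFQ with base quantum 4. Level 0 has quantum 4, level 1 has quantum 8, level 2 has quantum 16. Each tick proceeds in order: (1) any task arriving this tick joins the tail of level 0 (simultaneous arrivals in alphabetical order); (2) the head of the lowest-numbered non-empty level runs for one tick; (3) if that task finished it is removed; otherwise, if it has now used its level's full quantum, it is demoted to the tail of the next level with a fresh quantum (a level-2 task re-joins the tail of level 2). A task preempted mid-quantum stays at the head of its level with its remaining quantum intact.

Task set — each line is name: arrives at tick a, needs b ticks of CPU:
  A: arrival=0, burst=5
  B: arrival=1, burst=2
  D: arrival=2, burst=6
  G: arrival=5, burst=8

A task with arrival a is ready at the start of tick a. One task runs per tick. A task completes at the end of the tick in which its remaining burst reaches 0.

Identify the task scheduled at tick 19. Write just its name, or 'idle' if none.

running at tick 19 = G

t=0: L0/L1/L2 = A/-/- → run A
t=1: L0/L1/L2 = AB/-/- → run A
t=2: L0/L1/L2 = ABD/-/- → run A
t=3: L0/L1/L2 = ABD/-/- → run A
t=4: L0/L1/L2 = BD/A/- → run B
t=5: L0/L1/L2 = BDG/A/- → run B
t=6: L0/L1/L2 = DG/A/- → run D
t=7: L0/L1/L2 = DG/A/- → run D
t=8: L0/L1/L2 = DG/A/- → run D
t=9: L0/L1/L2 = DG/A/- → run D
t=10: L0/L1/L2 = G/AD/- → run G
t=11: L0/L1/L2 = G/AD/- → run G
t=12: L0/L1/L2 = G/AD/- → run G
t=13: L0/L1/L2 = G/AD/- → run G
t=14: L0/L1/L2 = -/ADG/- → run A
t=15: L0/L1/L2 = -/DG/- → run D
t=16: L0/L1/L2 = -/DG/- → run D
t=17: L0/L1/L2 = -/G/- → run G
t=18: L0/L1/L2 = -/G/- → run G
t=19: L0/L1/L2 = -/G/- → run G
t=20: L0/L1/L2 = -/G/- → run G
t=21: (idle)
t=22: (idle)
t=23: (idle)
t=24: (idle)
t=25: (idle)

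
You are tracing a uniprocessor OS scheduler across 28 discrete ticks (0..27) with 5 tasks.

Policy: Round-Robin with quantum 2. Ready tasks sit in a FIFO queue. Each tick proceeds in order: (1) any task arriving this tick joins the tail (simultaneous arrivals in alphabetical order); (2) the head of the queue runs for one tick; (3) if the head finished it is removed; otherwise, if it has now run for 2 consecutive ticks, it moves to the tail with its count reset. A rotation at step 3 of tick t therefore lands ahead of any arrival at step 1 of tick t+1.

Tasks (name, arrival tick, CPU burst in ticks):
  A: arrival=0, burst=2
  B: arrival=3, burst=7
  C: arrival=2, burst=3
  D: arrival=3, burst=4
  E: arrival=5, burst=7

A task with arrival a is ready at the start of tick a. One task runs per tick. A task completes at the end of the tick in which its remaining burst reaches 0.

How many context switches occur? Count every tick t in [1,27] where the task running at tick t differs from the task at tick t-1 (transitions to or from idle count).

t=0: queue=[A] q_used=0 → run A
t=1: queue=[A] q_used=1 → run A
t=2: queue=[C] q_used=0 → run C
t=3: queue=[C,B,D] q_used=1 → run C
t=4: queue=[B,D,C] q_used=0 → run B
t=5: queue=[B,D,C,E] q_used=1 → run B
t=6: queue=[D,C,E,B] q_used=0 → run D
t=7: queue=[D,C,E,B] q_used=1 → run D
t=8: queue=[C,E,B,D] q_used=0 → run C
t=9: queue=[E,B,D] q_used=0 → run E
t=10: queue=[E,B,D] q_used=1 → run E
t=11: queue=[B,D,E] q_used=0 → run B
t=12: queue=[B,D,E] q_used=1 → run B
t=13: queue=[D,E,B] q_used=0 → run D
t=14: queue=[D,E,B] q_used=1 → run D
t=15: queue=[E,B] q_used=0 → run E
t=16: queue=[E,B] q_used=1 → run E
t=17: queue=[B,E] q_used=0 → run B
t=18: queue=[B,E] q_used=1 → run B
t=19: queue=[E,B] q_used=0 → run E
t=20: queue=[E,B] q_used=1 → run E
t=21: queue=[B,E] q_used=0 → run B
t=22: queue=[E] q_used=0 → run E
t=23: (idle)
t=24: (idle)
t=25: (idle)
t=26: (idle)
t=27: (idle)

context switches = 13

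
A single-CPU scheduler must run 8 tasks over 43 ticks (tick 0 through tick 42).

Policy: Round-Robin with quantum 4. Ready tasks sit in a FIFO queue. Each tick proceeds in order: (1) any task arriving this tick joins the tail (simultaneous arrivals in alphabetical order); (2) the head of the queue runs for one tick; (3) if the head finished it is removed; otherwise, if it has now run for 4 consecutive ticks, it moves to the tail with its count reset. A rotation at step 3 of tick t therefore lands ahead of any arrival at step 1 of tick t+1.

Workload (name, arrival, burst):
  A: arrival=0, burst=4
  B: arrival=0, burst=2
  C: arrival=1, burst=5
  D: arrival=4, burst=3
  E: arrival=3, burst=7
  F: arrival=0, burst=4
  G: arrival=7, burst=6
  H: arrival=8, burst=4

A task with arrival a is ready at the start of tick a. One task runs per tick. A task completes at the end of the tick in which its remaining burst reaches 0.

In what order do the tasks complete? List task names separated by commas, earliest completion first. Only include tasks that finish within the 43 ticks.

completion order = A, B, F, D, H, C, E, G

t=0: queue=[A,B,F] q_used=0 → run A
t=1: queue=[A,B,F,C] q_used=1 → run A
t=2: queue=[A,B,F,C] q_used=2 → run A
t=3: queue=[A,B,F,C,E] q_used=3 → run A
t=4: queue=[B,F,C,E,D] q_used=0 → run B
t=5: queue=[B,F,C,E,D] q_used=1 → run B
t=6: queue=[F,C,E,D] q_used=0 → run F
t=7: queue=[F,C,E,D,G] q_used=1 → run F
t=8: queue=[F,C,E,D,G,H] q_used=2 → run F
t=9: queue=[F,C,E,D,G,H] q_used=3 → run F
t=10: queue=[C,E,D,G,H] q_used=0 → run C
t=11: queue=[C,E,D,G,H] q_used=1 → run C
t=12: queue=[C,E,D,G,H] q_used=2 → run C
t=13: queue=[C,E,D,G,H] q_used=3 → run C
t=14: queue=[E,D,G,H,C] q_used=0 → run E
t=15: queue=[E,D,G,H,C] q_used=1 → run E
t=16: queue=[E,D,G,H,C] q_used=2 → run E
t=17: queue=[E,D,G,H,C] q_used=3 → run E
t=18: queue=[D,G,H,C,E] q_used=0 → run D
t=19: queue=[D,G,H,C,E] q_used=1 → run D
t=20: queue=[D,G,H,C,E] q_used=2 → run D
t=21: queue=[G,H,C,E] q_used=0 → run G
t=22: queue=[G,H,C,E] q_used=1 → run G
t=23: queue=[G,H,C,E] q_used=2 → run G
t=24: queue=[G,H,C,E] q_used=3 → run G
t=25: queue=[H,C,E,G] q_used=0 → run H
t=26: queue=[H,C,E,G] q_used=1 → run H
t=27: queue=[H,C,E,G] q_used=2 → run H
t=28: queue=[H,C,E,G] q_used=3 → run H
t=29: queue=[C,E,G] q_used=0 → run C
t=30: queue=[E,G] q_used=0 → run E
t=31: queue=[E,G] q_used=1 → run E
t=32: queue=[E,G] q_used=2 → run E
t=33: queue=[G] q_used=0 → run G
t=34: queue=[G] q_used=1 → run G
t=35: (idle)
t=36: (idle)
t=37: (idle)
t=38: (idle)
t=39: (idle)
t=40: (idle)
t=41: (idle)
t=42: (idle)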